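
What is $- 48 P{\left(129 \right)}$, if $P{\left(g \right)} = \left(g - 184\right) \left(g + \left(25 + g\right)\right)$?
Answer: $747120$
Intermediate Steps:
$P{\left(g \right)} = \left(-184 + g\right) \left(25 + 2 g\right)$
$- 48 P{\left(129 \right)} = - 48 \left(-4600 - 44247 + 2 \cdot 129^{2}\right) = - 48 \left(-4600 - 44247 + 2 \cdot 16641\right) = - 48 \left(-4600 - 44247 + 33282\right) = \left(-48\right) \left(-15565\right) = 747120$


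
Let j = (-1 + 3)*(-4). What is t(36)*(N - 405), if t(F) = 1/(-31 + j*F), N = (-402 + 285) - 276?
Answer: 798/319 ≈ 2.5016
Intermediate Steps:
j = -8 (j = 2*(-4) = -8)
N = -393 (N = -117 - 276 = -393)
t(F) = 1/(-31 - 8*F)
t(36)*(N - 405) = (-393 - 405)/(-31 - 8*36) = -798/(-31 - 288) = -798/(-319) = -1/319*(-798) = 798/319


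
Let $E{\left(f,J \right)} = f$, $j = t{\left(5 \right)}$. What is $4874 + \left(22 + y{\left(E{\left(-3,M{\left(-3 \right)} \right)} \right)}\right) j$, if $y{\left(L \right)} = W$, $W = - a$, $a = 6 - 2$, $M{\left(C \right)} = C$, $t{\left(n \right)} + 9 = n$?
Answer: $4802$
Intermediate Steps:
$t{\left(n \right)} = -9 + n$
$j = -4$ ($j = -9 + 5 = -4$)
$a = 4$ ($a = 6 - 2 = 4$)
$W = -4$ ($W = \left(-1\right) 4 = -4$)
$y{\left(L \right)} = -4$
$4874 + \left(22 + y{\left(E{\left(-3,M{\left(-3 \right)} \right)} \right)}\right) j = 4874 + \left(22 - 4\right) \left(-4\right) = 4874 + 18 \left(-4\right) = 4874 - 72 = 4802$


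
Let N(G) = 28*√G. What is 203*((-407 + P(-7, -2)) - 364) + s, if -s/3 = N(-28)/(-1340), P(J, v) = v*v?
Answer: -155701 + 42*I*√7/335 ≈ -1.557e+5 + 0.33171*I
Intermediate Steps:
P(J, v) = v²
s = 42*I*√7/335 (s = -3*28*√(-28)/(-1340) = -3*28*(2*I*√7)*(-1)/1340 = -3*56*I*√7*(-1)/1340 = -(-42)*I*√7/335 = 42*I*√7/335 ≈ 0.33171*I)
203*((-407 + P(-7, -2)) - 364) + s = 203*((-407 + (-2)²) - 364) + 42*I*√7/335 = 203*((-407 + 4) - 364) + 42*I*√7/335 = 203*(-403 - 364) + 42*I*√7/335 = 203*(-767) + 42*I*√7/335 = -155701 + 42*I*√7/335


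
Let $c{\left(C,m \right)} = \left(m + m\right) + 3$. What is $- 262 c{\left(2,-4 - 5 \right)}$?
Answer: $3930$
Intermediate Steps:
$c{\left(C,m \right)} = 3 + 2 m$ ($c{\left(C,m \right)} = 2 m + 3 = 3 + 2 m$)
$- 262 c{\left(2,-4 - 5 \right)} = - 262 \left(3 + 2 \left(-4 - 5\right)\right) = - 262 \left(3 + 2 \left(-9\right)\right) = - 262 \left(3 - 18\right) = \left(-262\right) \left(-15\right) = 3930$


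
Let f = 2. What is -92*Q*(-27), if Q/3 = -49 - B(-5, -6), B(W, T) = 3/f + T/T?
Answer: -383778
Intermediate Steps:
B(W, T) = 5/2 (B(W, T) = 3/2 + T/T = 3*(1/2) + 1 = 3/2 + 1 = 5/2)
Q = -309/2 (Q = 3*(-49 - 1*5/2) = 3*(-49 - 5/2) = 3*(-103/2) = -309/2 ≈ -154.50)
-92*Q*(-27) = -92*(-309/2)*(-27) = 14214*(-27) = -383778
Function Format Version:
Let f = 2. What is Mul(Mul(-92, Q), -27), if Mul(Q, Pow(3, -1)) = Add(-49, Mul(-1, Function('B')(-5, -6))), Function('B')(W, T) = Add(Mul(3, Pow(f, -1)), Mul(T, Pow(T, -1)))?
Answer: -383778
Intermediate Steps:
Function('B')(W, T) = Rational(5, 2) (Function('B')(W, T) = Add(Mul(3, Pow(2, -1)), Mul(T, Pow(T, -1))) = Add(Mul(3, Rational(1, 2)), 1) = Add(Rational(3, 2), 1) = Rational(5, 2))
Q = Rational(-309, 2) (Q = Mul(3, Add(-49, Mul(-1, Rational(5, 2)))) = Mul(3, Add(-49, Rational(-5, 2))) = Mul(3, Rational(-103, 2)) = Rational(-309, 2) ≈ -154.50)
Mul(Mul(-92, Q), -27) = Mul(Mul(-92, Rational(-309, 2)), -27) = Mul(14214, -27) = -383778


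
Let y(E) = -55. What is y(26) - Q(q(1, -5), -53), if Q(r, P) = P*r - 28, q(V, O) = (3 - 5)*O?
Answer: 503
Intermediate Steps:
q(V, O) = -2*O
Q(r, P) = -28 + P*r
y(26) - Q(q(1, -5), -53) = -55 - (-28 - (-106)*(-5)) = -55 - (-28 - 53*10) = -55 - (-28 - 530) = -55 - 1*(-558) = -55 + 558 = 503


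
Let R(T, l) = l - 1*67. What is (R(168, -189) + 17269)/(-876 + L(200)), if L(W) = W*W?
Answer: 17013/39124 ≈ 0.43485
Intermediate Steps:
L(W) = W²
R(T, l) = -67 + l (R(T, l) = l - 67 = -67 + l)
(R(168, -189) + 17269)/(-876 + L(200)) = ((-67 - 189) + 17269)/(-876 + 200²) = (-256 + 17269)/(-876 + 40000) = 17013/39124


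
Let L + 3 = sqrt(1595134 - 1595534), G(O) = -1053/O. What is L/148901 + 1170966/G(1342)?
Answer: -77996149076777/52264251 + 20*I/148901 ≈ -1.4923e+6 + 0.00013432*I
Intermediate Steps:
L = -3 + 20*I (L = -3 + sqrt(1595134 - 1595534) = -3 + sqrt(-400) = -3 + 20*I ≈ -3.0 + 20.0*I)
L/148901 + 1170966/G(1342) = (-3 + 20*I)/148901 + 1170966/((-1053/1342)) = (-3 + 20*I)*(1/148901) + 1170966/((-1053*1/1342)) = (-3/148901 + 20*I/148901) + 1170966/(-1053/1342) = (-3/148901 + 20*I/148901) + 1170966*(-1342/1053) = (-3/148901 + 20*I/148901) - 523812124/351 = -77996149076777/52264251 + 20*I/148901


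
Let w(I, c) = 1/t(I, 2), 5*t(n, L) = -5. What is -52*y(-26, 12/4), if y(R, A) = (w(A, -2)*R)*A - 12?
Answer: -3432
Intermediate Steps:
t(n, L) = -1 (t(n, L) = (1/5)*(-5) = -1)
w(I, c) = -1 (w(I, c) = 1/(-1) = -1)
y(R, A) = -12 - A*R (y(R, A) = (-R)*A - 12 = -A*R - 12 = -12 - A*R)
-52*y(-26, 12/4) = -52*(-12 - 1*12/4*(-26)) = -52*(-12 - 1*12*(1/4)*(-26)) = -52*(-12 - 1*3*(-26)) = -52*(-12 + 78) = -52*66 = -3432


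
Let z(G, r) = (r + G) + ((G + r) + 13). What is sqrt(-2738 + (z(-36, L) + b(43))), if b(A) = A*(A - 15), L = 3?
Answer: 23*I*sqrt(3) ≈ 39.837*I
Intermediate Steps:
z(G, r) = 13 + 2*G + 2*r (z(G, r) = (G + r) + (13 + G + r) = 13 + 2*G + 2*r)
b(A) = A*(-15 + A)
sqrt(-2738 + (z(-36, L) + b(43))) = sqrt(-2738 + ((13 + 2*(-36) + 2*3) + 43*(-15 + 43))) = sqrt(-2738 + ((13 - 72 + 6) + 43*28)) = sqrt(-2738 + (-53 + 1204)) = sqrt(-2738 + 1151) = sqrt(-1587) = 23*I*sqrt(3)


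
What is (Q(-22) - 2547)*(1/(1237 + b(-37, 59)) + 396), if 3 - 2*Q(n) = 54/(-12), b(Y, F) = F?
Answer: -1740318847/1728 ≈ -1.0071e+6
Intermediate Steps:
Q(n) = 15/4 (Q(n) = 3/2 - 27/(-12) = 3/2 - 27*(-1)/12 = 3/2 - ½*(-9/2) = 3/2 + 9/4 = 15/4)
(Q(-22) - 2547)*(1/(1237 + b(-37, 59)) + 396) = (15/4 - 2547)*(1/(1237 + 59) + 396) = -10173*(1/1296 + 396)/4 = -10173/4*513217/1296 = -1740318847/1728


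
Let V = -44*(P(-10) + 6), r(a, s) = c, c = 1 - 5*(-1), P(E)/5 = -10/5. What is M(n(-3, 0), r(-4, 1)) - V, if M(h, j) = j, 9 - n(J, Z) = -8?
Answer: -170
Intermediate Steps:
n(J, Z) = 17 (n(J, Z) = 9 - 1*(-8) = 9 + 8 = 17)
P(E) = -10 (P(E) = 5*(-10/5) = 5*(-10*⅕) = 5*(-2) = -10)
c = 6 (c = 1 + 5 = 6)
r(a, s) = 6
V = 176 (V = -44*(-10 + 6) = -44*(-4) = 176)
M(n(-3, 0), r(-4, 1)) - V = 6 - 1*176 = 6 - 176 = -170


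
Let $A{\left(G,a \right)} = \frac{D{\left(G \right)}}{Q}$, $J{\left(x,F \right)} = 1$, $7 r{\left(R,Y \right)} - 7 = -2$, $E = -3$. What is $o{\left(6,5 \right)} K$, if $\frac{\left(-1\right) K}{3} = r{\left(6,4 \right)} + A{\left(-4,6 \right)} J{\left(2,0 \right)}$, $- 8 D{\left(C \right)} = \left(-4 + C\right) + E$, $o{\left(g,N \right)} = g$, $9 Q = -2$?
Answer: $\frac{5517}{56} \approx 98.518$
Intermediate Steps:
$Q = - \frac{2}{9}$ ($Q = \frac{1}{9} \left(-2\right) = - \frac{2}{9} \approx -0.22222$)
$r{\left(R,Y \right)} = \frac{5}{7}$ ($r{\left(R,Y \right)} = 1 + \frac{1}{7} \left(-2\right) = 1 - \frac{2}{7} = \frac{5}{7}$)
$D{\left(C \right)} = \frac{7}{8} - \frac{C}{8}$ ($D{\left(C \right)} = - \frac{\left(-4 + C\right) - 3}{8} = - \frac{-7 + C}{8} = \frac{7}{8} - \frac{C}{8}$)
$A{\left(G,a \right)} = - \frac{63}{16} + \frac{9 G}{16}$ ($A{\left(G,a \right)} = \frac{\frac{7}{8} - \frac{G}{8}}{- \frac{2}{9}} = \left(\frac{7}{8} - \frac{G}{8}\right) \left(- \frac{9}{2}\right) = - \frac{63}{16} + \frac{9 G}{16}$)
$K = \frac{1839}{112}$ ($K = - 3 \left(\frac{5}{7} + \left(- \frac{63}{16} + \frac{9}{16} \left(-4\right)\right) 1\right) = - 3 \left(\frac{5}{7} + \left(- \frac{63}{16} - \frac{9}{4}\right) 1\right) = - 3 \left(\frac{5}{7} - \frac{99}{16}\right) = \left(-3\right) \left(- \frac{613}{112}\right) = \frac{1839}{112} \approx 16.42$)
$o{\left(6,5 \right)} K = 6 \cdot \frac{1839}{112} = \frac{5517}{56}$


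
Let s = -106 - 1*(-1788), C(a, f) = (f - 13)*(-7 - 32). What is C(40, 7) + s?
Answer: 1916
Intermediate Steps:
C(a, f) = 507 - 39*f (C(a, f) = (-13 + f)*(-39) = 507 - 39*f)
s = 1682 (s = -106 + 1788 = 1682)
C(40, 7) + s = (507 - 39*7) + 1682 = (507 - 273) + 1682 = 234 + 1682 = 1916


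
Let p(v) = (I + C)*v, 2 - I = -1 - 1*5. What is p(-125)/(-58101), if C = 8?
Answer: 2000/58101 ≈ 0.034423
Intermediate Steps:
I = 8 (I = 2 - (-1 - 1*5) = 2 - (-1 - 5) = 2 - 1*(-6) = 2 + 6 = 8)
p(v) = 16*v (p(v) = (8 + 8)*v = 16*v)
p(-125)/(-58101) = (16*(-125))/(-58101) = -2000*(-1/58101) = 2000/58101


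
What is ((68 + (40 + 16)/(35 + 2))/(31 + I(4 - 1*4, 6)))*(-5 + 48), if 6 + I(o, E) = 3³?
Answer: 27649/481 ≈ 57.482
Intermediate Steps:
I(o, E) = 21 (I(o, E) = -6 + 3³ = -6 + 27 = 21)
((68 + (40 + 16)/(35 + 2))/(31 + I(4 - 1*4, 6)))*(-5 + 48) = ((68 + (40 + 16)/(35 + 2))/(31 + 21))*(-5 + 48) = ((68 + 56/37)/52)*43 = ((68 + 56*(1/37))*(1/52))*43 = ((68 + 56/37)*(1/52))*43 = ((2572/37)*(1/52))*43 = (643/481)*43 = 27649/481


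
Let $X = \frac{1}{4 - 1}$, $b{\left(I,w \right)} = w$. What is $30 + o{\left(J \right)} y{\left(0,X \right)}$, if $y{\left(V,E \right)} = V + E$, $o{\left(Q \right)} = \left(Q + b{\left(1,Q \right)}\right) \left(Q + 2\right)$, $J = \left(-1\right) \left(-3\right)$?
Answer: $40$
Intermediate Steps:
$J = 3$
$o{\left(Q \right)} = 2 Q \left(2 + Q\right)$ ($o{\left(Q \right)} = \left(Q + Q\right) \left(Q + 2\right) = 2 Q \left(2 + Q\right)$)
$X = \frac{1}{3} \approx 0.33333$
$y{\left(V,E \right)} = E + V$
$30 + o{\left(J \right)} y{\left(0,X \right)} = 30 + 2 \cdot 3 \left(2 + 3\right) \left(\frac{1}{3} + 0\right) = 30 + 2 \cdot 3 \cdot 5 \cdot \frac{1}{3} = 30 + 30 \cdot \frac{1}{3} = 30 + 10 = 40$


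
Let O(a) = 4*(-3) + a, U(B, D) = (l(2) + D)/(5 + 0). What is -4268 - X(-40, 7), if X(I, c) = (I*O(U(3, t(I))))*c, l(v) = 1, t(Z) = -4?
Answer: -7796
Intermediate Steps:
U(B, D) = ⅕ + D/5 (U(B, D) = (1 + D)/(5 + 0) = (1 + D)/5 = (1 + D)*(⅕) = ⅕ + D/5)
O(a) = -12 + a
X(I, c) = -63*I*c/5 (X(I, c) = (I*(-12 + (⅕ + (⅕)*(-4))))*c = (I*(-12 + (⅕ - ⅘)))*c = (I*(-12 - ⅗))*c = (I*(-63/5))*c = (-63*I/5)*c = -63*I*c/5)
-4268 - X(-40, 7) = -4268 - (-63)*(-40)*7/5 = -4268 - 1*3528 = -4268 - 3528 = -7796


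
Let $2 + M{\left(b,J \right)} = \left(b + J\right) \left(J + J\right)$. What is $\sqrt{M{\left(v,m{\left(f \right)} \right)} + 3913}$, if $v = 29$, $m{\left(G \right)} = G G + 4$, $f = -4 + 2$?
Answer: $\sqrt{4503} \approx 67.104$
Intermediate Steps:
$f = -2$
$m{\left(G \right)} = 4 + G^{2}$ ($m{\left(G \right)} = G^{2} + 4 = 4 + G^{2}$)
$M{\left(b,J \right)} = -2 + 2 J \left(J + b\right)$ ($M{\left(b,J \right)} = -2 + \left(b + J\right) \left(J + J\right) = -2 + \left(J + b\right) 2 J = -2 + 2 J \left(J + b\right)$)
$\sqrt{M{\left(v,m{\left(f \right)} \right)} + 3913} = \sqrt{\left(-2 + 2 \left(4 + \left(-2\right)^{2}\right)^{2} + 2 \left(4 + \left(-2\right)^{2}\right) 29\right) + 3913} = \sqrt{\left(-2 + 2 \left(4 + 4\right)^{2} + 2 \left(4 + 4\right) 29\right) + 3913} = \sqrt{\left(-2 + 2 \cdot 8^{2} + 2 \cdot 8 \cdot 29\right) + 3913} = \sqrt{\left(-2 + 2 \cdot 64 + 464\right) + 3913} = \sqrt{\left(-2 + 128 + 464\right) + 3913} = \sqrt{590 + 3913} = \sqrt{4503}$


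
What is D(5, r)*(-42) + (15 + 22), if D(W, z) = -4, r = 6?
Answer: 205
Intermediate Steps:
D(5, r)*(-42) + (15 + 22) = -4*(-42) + (15 + 22) = 168 + 37 = 205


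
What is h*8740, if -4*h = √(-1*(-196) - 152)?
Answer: -4370*√11 ≈ -14494.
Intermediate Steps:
h = -√11/2 (h = -√(-1*(-196) - 152)/4 = -√(196 - 152)/4 = -√11/2 ≈ -1.6583)
h*8740 = -√11/2*8740 = -4370*√11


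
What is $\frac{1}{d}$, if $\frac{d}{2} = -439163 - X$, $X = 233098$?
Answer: $- \frac{1}{1344522} \approx -7.4376 \cdot 10^{-7}$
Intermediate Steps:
$d = -1344522$ ($d = 2 \left(-439163 - 233098\right) = 2 \left(-672261\right) = -1344522$)
$\frac{1}{d} = \frac{1}{-1344522} = - \frac{1}{1344522}$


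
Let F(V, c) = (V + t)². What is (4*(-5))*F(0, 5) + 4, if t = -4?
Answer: -316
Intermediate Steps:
F(V, c) = (-4 + V)² (F(V, c) = (V - 4)² = (-4 + V)²)
(4*(-5))*F(0, 5) + 4 = (4*(-5))*(-4 + 0)² + 4 = -20*(-4)² + 4 = -20*16 + 4 = -320 + 4 = -316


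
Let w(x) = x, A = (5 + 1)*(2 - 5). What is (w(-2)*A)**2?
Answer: 1296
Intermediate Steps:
A = -18 (A = 6*(-3) = -18)
(w(-2)*A)**2 = (-2*(-18))**2 = 36**2 = 1296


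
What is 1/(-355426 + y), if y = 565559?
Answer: 1/210133 ≈ 4.7589e-6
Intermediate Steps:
1/(-355426 + y) = 1/(-355426 + 565559) = 1/210133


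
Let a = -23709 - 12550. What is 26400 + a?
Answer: -9859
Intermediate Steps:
a = -36259
26400 + a = 26400 - 36259 = -9859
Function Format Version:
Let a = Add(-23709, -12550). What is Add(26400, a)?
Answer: -9859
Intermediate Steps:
a = -36259
Add(26400, a) = Add(26400, -36259) = -9859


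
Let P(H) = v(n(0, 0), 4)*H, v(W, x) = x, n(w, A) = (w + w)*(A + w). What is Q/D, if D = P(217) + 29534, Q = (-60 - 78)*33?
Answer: -253/1689 ≈ -0.14979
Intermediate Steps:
n(w, A) = 2*w*(A + w) (n(w, A) = (2*w)*(A + w) = 2*w*(A + w))
Q = -4554 (Q = -138*33 = -4554)
P(H) = 4*H
D = 30402 (D = 4*217 + 29534 = 868 + 29534 = 30402)
Q/D = -4554/30402 = -4554*1/30402 = -253/1689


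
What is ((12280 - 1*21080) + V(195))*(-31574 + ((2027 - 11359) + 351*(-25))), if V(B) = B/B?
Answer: 437143119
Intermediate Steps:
V(B) = 1
((12280 - 1*21080) + V(195))*(-31574 + ((2027 - 11359) + 351*(-25))) = ((12280 - 1*21080) + 1)*(-31574 + ((2027 - 11359) + 351*(-25))) = ((12280 - 21080) + 1)*(-31574 + (-9332 - 8775)) = (-8800 + 1)*(-31574 - 18107) = -8799*(-49681) = 437143119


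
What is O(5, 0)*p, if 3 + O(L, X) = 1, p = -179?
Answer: 358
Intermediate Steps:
O(L, X) = -2 (O(L, X) = -3 + 1 = -2)
O(5, 0)*p = -2*(-179) = 358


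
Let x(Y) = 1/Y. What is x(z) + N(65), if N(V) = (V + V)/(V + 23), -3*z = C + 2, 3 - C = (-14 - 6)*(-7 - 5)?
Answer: 15407/10340 ≈ 1.4900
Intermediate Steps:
C = -237 (C = 3 - (-14 - 6)*(-7 - 5) = 3 - (-20)*(-12) = 3 - 1*240 = 3 - 240 = -237)
z = 235/3 (z = -(-237 + 2)/3 = -⅓*(-235) = 235/3 ≈ 78.333)
N(V) = 2*V/(23 + V) (N(V) = (2*V)/(23 + V) = 2*V/(23 + V))
x(z) + N(65) = 1/(235/3) + 2*65/(23 + 65) = 3/235 + 2*65/88 = 3/235 + 2*65*(1/88) = 3/235 + 65/44 = 15407/10340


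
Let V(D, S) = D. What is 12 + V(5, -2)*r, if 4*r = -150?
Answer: -351/2 ≈ -175.50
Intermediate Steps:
r = -75/2 (r = (¼)*(-150) = -75/2 ≈ -37.500)
12 + V(5, -2)*r = 12 + 5*(-75/2) = 12 - 375/2 = -351/2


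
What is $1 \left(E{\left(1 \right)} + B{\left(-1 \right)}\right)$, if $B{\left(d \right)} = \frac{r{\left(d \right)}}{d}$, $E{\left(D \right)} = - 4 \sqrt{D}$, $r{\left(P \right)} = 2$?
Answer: $-6$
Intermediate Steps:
$B{\left(d \right)} = \frac{2}{d}$
$1 \left(E{\left(1 \right)} + B{\left(-1 \right)}\right) = 1 \left(- 4 \sqrt{1} + \frac{2}{-1}\right) = 1 \left(\left(-4\right) 1 + 2 \left(-1\right)\right) = 1 \left(-4 - 2\right) = 1 \left(-6\right) = -6$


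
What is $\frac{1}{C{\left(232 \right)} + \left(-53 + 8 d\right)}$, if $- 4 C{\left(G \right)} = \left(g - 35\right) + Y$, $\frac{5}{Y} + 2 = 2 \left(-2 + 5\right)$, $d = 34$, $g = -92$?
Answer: $\frac{16}{4007} \approx 0.003993$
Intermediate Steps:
$Y = \frac{5}{4}$ ($Y = \frac{5}{-2 + 2 \left(-2 + 5\right)} = \frac{5}{-2 + 2 \cdot 3} = \frac{5}{-2 + 6} = \frac{5}{4} \approx 1.25$)
$C{\left(G \right)} = \frac{503}{16}$ ($C{\left(G \right)} = - \frac{\left(-92 - 35\right) + \frac{5}{4}}{4} = - \frac{-127 + \frac{5}{4}}{4} = \left(- \frac{1}{4}\right) \left(- \frac{503}{4}\right) = \frac{503}{16}$)
$\frac{1}{C{\left(232 \right)} + \left(-53 + 8 d\right)} = \frac{1}{\frac{503}{16} + \left(-53 + 8 \cdot 34\right)} = \frac{1}{\frac{503}{16} + \left(-53 + 272\right)} = \frac{1}{\frac{503}{16} + 219} = \frac{1}{\frac{4007}{16}} = \frac{16}{4007}$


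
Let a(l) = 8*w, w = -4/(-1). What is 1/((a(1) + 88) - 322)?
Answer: -1/202 ≈ -0.0049505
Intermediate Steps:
w = 4 (w = -4*(-1) = 4)
a(l) = 32 (a(l) = 8*4 = 32)
1/((a(1) + 88) - 322) = 1/((32 + 88) - 322) = 1/(120 - 322) = 1/(-202) = -1/202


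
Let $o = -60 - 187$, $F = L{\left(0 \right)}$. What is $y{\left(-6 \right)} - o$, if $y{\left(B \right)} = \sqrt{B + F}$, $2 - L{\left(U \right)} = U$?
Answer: $247 + 2 i \approx 247.0 + 2.0 i$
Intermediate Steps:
$L{\left(U \right)} = 2 - U$
$F = 2$ ($F = 2 - 0 = 2 + 0 = 2$)
$y{\left(B \right)} = \sqrt{2 + B}$ ($y{\left(B \right)} = \sqrt{B + 2} = \sqrt{2 + B}$)
$o = -247$ ($o = -60 - 187 = -247$)
$y{\left(-6 \right)} - o = \sqrt{2 - 6} - -247 = \sqrt{-4} + 247 = 2 i + 247 = 247 + 2 i$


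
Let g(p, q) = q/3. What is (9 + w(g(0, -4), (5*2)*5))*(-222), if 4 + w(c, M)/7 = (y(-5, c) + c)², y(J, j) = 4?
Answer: -20498/3 ≈ -6832.7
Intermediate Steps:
g(p, q) = q/3 (g(p, q) = q*(⅓) = q/3)
w(c, M) = -28 + 7*(4 + c)²
(9 + w(g(0, -4), (5*2)*5))*(-222) = (9 + (-28 + 7*(4 + (⅓)*(-4))²))*(-222) = (9 + (-28 + 7*(4 - 4/3)²))*(-222) = (9 + (-28 + 7*(8/3)²))*(-222) = (9 + (-28 + 7*(64/9)))*(-222) = (9 + (-28 + 448/9))*(-222) = (9 + 196/9)*(-222) = (277/9)*(-222) = -20498/3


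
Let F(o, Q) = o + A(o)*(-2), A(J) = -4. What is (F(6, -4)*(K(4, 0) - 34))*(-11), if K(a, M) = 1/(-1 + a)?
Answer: 15554/3 ≈ 5184.7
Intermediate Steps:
F(o, Q) = 8 + o (F(o, Q) = o - 4*(-2) = o + 8 = 8 + o)
(F(6, -4)*(K(4, 0) - 34))*(-11) = ((8 + 6)*(1/(-1 + 4) - 34))*(-11) = (14*(1/3 - 34))*(-11) = (14*(⅓ - 34))*(-11) = (14*(-101/3))*(-11) = -1414/3*(-11) = 15554/3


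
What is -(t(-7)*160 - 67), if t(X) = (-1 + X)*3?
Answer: 3907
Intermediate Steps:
t(X) = -3 + 3*X
-(t(-7)*160 - 67) = -((-3 + 3*(-7))*160 - 67) = -((-3 - 21)*160 - 67) = -(-24*160 - 67) = -(-3840 - 67) = -1*(-3907) = 3907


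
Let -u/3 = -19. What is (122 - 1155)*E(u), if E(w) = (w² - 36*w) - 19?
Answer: -1216874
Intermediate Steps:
u = 57 (u = -3*(-19) = 57)
E(w) = -19 + w² - 36*w
(122 - 1155)*E(u) = (122 - 1155)*(-19 + 57² - 36*57) = -1033*(-19 + 3249 - 2052) = -1033*1178 = -1216874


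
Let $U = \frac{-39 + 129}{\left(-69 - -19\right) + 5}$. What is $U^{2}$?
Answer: $4$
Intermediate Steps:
$U = -2$ ($U = \frac{90}{\left(-69 + 19\right) + 5} = \frac{90}{-50 + 5} = \frac{90}{-45} = 90 \left(- \frac{1}{45}\right) = -2$)
$U^{2} = \left(-2\right)^{2} = 4$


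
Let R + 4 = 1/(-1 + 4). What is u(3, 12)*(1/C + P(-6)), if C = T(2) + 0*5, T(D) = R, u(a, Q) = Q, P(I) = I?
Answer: -828/11 ≈ -75.273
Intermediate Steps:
R = -11/3 (R = -4 + 1/(-1 + 4) = -4 + 1/3 = -4 + ⅓ = -11/3 ≈ -3.6667)
T(D) = -11/3
C = -11/3 (C = -11/3 + 0*5 = -11/3 + 0 = -11/3 ≈ -3.6667)
u(3, 12)*(1/C + P(-6)) = 12*(1/(-11/3) - 6) = 12*(-3/11 - 6) = 12*(-69/11) = -828/11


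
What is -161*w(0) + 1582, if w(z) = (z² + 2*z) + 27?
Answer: -2765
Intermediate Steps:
w(z) = 27 + z² + 2*z
-161*w(0) + 1582 = -161*(27 + 0² + 2*0) + 1582 = -161*(27 + 0 + 0) + 1582 = -161*27 + 1582 = -4347 + 1582 = -2765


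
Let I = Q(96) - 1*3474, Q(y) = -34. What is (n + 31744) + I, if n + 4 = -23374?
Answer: 4858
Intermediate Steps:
n = -23378 (n = -4 - 23374 = -23378)
I = -3508 (I = -34 - 1*3474 = -34 - 3474 = -3508)
(n + 31744) + I = (-23378 + 31744) - 3508 = 8366 - 3508 = 4858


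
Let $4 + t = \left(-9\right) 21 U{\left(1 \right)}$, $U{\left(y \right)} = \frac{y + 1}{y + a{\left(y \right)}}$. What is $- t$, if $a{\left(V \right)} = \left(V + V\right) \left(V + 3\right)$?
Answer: $46$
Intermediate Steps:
$a{\left(V \right)} = 2 V \left(3 + V\right)$
$U{\left(y \right)} = \frac{1 + y}{y + 2 y \left(3 + y\right)}$ ($U{\left(y \right)} = \frac{y + 1}{y + 2 y \left(3 + y\right)} = \frac{1 + y}{y + 2 y \left(3 + y\right)}$)
$t = -46$ ($t = -4 + \left(-9\right) 21 \frac{1 + 1}{1 \left(7 + 2 \cdot 1\right)} = -4 - 189 \cdot 1 \frac{1}{7 + 2} \cdot 2 = -4 - 189 \cdot 1 \cdot \frac{1}{9} \cdot 2 = -4 - 42 = -46$)
$- t = \left(-1\right) \left(-46\right) = 46$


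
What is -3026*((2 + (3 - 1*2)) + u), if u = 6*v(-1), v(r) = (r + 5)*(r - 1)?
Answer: 136170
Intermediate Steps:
v(r) = (-1 + r)*(5 + r) (v(r) = (5 + r)*(-1 + r) = (-1 + r)*(5 + r))
u = -48 (u = 6*(-5 + (-1)**2 + 4*(-1)) = 6*(-5 + 1 - 4) = 6*(-8) = -48)
-3026*((2 + (3 - 1*2)) + u) = -3026*((2 + (3 - 1*2)) - 48) = -3026*((2 + (3 - 2)) - 48) = -3026*((2 + 1) - 48) = -3026*(3 - 48) = -3026*(-45) = 136170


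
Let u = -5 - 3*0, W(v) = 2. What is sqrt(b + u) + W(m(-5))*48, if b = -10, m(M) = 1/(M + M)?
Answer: 96 + I*sqrt(15) ≈ 96.0 + 3.873*I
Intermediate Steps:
m(M) = 1/(2*M)
u = -5 (u = -5 + 0 = -5)
sqrt(b + u) + W(m(-5))*48 = sqrt(-10 - 5) + 2*48 = sqrt(-15) + 96 = I*sqrt(15) + 96 = 96 + I*sqrt(15)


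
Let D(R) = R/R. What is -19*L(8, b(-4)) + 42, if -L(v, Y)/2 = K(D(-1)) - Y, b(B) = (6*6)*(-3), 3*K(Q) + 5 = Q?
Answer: 12286/3 ≈ 4095.3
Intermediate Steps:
D(R) = 1
K(Q) = -5/3 + Q/3
b(B) = -108 (b(B) = 36*(-3) = -108)
L(v, Y) = 8/3 + 2*Y (L(v, Y) = -2*((-5/3 + (⅓)*1) - Y) = -2*((-5/3 + ⅓) - Y) = -2*(-4/3 - Y) = 8/3 + 2*Y)
-19*L(8, b(-4)) + 42 = -19*(8/3 + 2*(-108)) + 42 = -19*(8/3 - 216) + 42 = -19*(-640/3) + 42 = 12160/3 + 42 = 12286/3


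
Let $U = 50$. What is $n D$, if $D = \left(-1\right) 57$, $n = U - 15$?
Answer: $-1995$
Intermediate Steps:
$n = 35$ ($n = 50 - 15 = 35$)
$D = -57$
$n D = 35 \left(-57\right) = -1995$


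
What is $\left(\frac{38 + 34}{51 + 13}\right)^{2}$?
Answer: $\frac{81}{64} \approx 1.2656$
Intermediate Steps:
$\left(\frac{38 + 34}{51 + 13}\right)^{2} = \left(\frac{72}{64}\right)^{2} = \left(72 \cdot \frac{1}{64}\right)^{2} = \left(\frac{9}{8}\right)^{2} = \frac{81}{64}$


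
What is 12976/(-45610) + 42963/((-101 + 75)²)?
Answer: 975385327/15416180 ≈ 63.270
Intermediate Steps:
12976/(-45610) + 42963/((-101 + 75)²) = 12976*(-1/45610) + 42963/((-26)²) = -6488/22805 + 42963/676 = 975385327/15416180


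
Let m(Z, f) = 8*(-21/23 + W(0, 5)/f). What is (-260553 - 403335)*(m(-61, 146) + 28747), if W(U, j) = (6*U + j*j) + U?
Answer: -32036744636112/1679 ≈ -1.9081e+10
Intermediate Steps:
W(U, j) = j² + 7*U (W(U, j) = (6*U + j²) + U = (j² + 6*U) + U = j² + 7*U)
m(Z, f) = -168/23 + 200/f (m(Z, f) = 8*(-21/23 + (5² + 7*0)/f) = 8*(-21*1/23 + (25 + 0)/f) = 8*(-21/23 + 25/f) = -168/23 + 200/f)
(-260553 - 403335)*(m(-61, 146) + 28747) = (-260553 - 403335)*((-168/23 + 200/146) + 28747) = -663888*((-168/23 + 200*(1/146)) + 28747) = -663888*((-168/23 + 100/73) + 28747) = -663888*(-9964/1679 + 28747) = -663888*48256249/1679 = -32036744636112/1679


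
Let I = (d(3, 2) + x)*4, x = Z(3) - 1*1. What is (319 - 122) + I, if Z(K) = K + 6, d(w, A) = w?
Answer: 241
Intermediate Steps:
Z(K) = 6 + K
x = 8 (x = (6 + 3) - 1*1 = 9 - 1 = 8)
I = 44 (I = (3 + 8)*4 = 11*4 = 44)
(319 - 122) + I = (319 - 122) + 44 = 197 + 44 = 241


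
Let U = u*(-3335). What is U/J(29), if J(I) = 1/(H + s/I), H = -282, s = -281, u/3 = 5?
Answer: 14591775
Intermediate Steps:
u = 15 (u = 3*5 = 15)
J(I) = 1/(-282 - 281/I)
U = -50025 (U = 15*(-3335) = -50025)
U/J(29) = -50025/((-1*29/(281 + 282*29))) = -50025/((-1*29/(281 + 8178))) = -50025/((-1*29/8459)) = -50025/((-1*29*1/8459)) = -50025/(-29/8459) = -50025*(-8459/29) = 14591775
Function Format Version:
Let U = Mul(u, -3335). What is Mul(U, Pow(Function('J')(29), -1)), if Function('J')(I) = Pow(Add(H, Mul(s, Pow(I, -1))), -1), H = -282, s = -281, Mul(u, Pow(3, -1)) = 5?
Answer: 14591775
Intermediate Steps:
u = 15 (u = Mul(3, 5) = 15)
Function('J')(I) = Pow(Add(-282, Mul(-281, Pow(I, -1))), -1)
U = -50025 (U = Mul(15, -3335) = -50025)
Mul(U, Pow(Function('J')(29), -1)) = Mul(-50025, Pow(Mul(-1, 29, Pow(Add(281, Mul(282, 29)), -1)), -1)) = Mul(-50025, Pow(Mul(-1, 29, Pow(Add(281, 8178), -1)), -1)) = Mul(-50025, Pow(Mul(-1, 29, Pow(8459, -1)), -1)) = Mul(-50025, Pow(Mul(-1, 29, Rational(1, 8459)), -1)) = Mul(-50025, Pow(Rational(-29, 8459), -1)) = Mul(-50025, Rational(-8459, 29)) = 14591775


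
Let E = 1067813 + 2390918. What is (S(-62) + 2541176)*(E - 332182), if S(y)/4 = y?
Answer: 7944335897472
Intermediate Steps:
E = 3458731
S(y) = 4*y
(S(-62) + 2541176)*(E - 332182) = (4*(-62) + 2541176)*(3458731 - 332182) = (-248 + 2541176)*3126549 = 2540928*3126549 = 7944335897472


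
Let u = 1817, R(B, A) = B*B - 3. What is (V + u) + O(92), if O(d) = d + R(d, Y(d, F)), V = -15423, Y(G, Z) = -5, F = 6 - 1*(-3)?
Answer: -5053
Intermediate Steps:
F = 9 (F = 6 + 3 = 9)
R(B, A) = -3 + B**2 (R(B, A) = B**2 - 3 = -3 + B**2)
O(d) = -3 + d + d**2 (O(d) = d + (-3 + d**2) = -3 + d + d**2)
(V + u) + O(92) = (-15423 + 1817) + (-3 + 92 + 92**2) = -13606 + (-3 + 92 + 8464) = -13606 + 8553 = -5053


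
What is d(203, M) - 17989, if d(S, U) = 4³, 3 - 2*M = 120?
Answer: -17925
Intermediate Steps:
M = -117/2 (M = 3/2 - ½*120 = 3/2 - 60 = -117/2 ≈ -58.500)
d(S, U) = 64
d(203, M) - 17989 = 64 - 17989 = -17925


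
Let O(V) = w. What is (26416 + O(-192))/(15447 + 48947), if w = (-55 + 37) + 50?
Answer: 13224/32197 ≈ 0.41072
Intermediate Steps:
w = 32 (w = -18 + 50 = 32)
O(V) = 32
(26416 + O(-192))/(15447 + 48947) = (26416 + 32)/(15447 + 48947) = 26448/64394 = 26448*(1/64394) = 13224/32197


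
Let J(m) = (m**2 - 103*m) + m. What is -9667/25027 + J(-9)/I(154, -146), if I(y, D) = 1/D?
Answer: -3650297725/25027 ≈ -1.4585e+5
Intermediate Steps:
J(m) = m**2 - 102*m
-9667/25027 + J(-9)/I(154, -146) = -9667/25027 + (-9*(-102 - 9))/(1/(-146)) = -9667*1/25027 + (-9*(-111))/(-1/146) = -9667/25027 + 999*(-146) = -9667/25027 - 145854 = -3650297725/25027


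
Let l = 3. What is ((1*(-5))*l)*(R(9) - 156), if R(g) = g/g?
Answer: 2325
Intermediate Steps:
R(g) = 1
((1*(-5))*l)*(R(9) - 156) = ((1*(-5))*3)*(1 - 156) = -5*3*(-155) = -15*(-155) = 2325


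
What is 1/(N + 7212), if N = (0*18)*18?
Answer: 1/7212 ≈ 0.00013866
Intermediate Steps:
N = 0 (N = 0*18 = 0)
1/(N + 7212) = 1/(0 + 7212) = 1/7212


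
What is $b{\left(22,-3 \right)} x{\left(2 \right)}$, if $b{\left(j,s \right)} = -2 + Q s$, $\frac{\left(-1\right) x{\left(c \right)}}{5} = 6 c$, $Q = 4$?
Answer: $840$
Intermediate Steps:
$x{\left(c \right)} = - 30 c$ ($x{\left(c \right)} = - 5 \cdot 6 c = - 30 c$)
$b{\left(j,s \right)} = -2 + 4 s$
$b{\left(22,-3 \right)} x{\left(2 \right)} = \left(-2 + 4 \left(-3\right)\right) \left(\left(-30\right) 2\right) = \left(-2 - 12\right) \left(-60\right) = \left(-14\right) \left(-60\right) = 840$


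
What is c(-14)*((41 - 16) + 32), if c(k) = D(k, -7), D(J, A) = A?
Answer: -399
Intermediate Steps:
c(k) = -7
c(-14)*((41 - 16) + 32) = -7*((41 - 16) + 32) = -7*(25 + 32) = -7*57 = -399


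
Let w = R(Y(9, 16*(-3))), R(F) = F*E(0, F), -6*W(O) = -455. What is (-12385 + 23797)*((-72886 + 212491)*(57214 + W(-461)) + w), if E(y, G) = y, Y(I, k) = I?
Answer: 91272573246690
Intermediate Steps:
W(O) = 455/6 (W(O) = -1/6*(-455) = 455/6)
R(F) = 0 (R(F) = F*0 = 0)
w = 0
(-12385 + 23797)*((-72886 + 212491)*(57214 + W(-461)) + w) = (-12385 + 23797)*((-72886 + 212491)*(57214 + 455/6) + 0) = 11412*(139605*(343739/6) + 0) = 11412*(15995894365/2 + 0) = 11412*(15995894365/2) = 91272573246690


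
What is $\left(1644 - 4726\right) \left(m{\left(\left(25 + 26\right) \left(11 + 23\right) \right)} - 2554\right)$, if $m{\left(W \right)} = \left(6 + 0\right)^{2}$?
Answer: $7760476$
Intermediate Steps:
$m{\left(W \right)} = 36$ ($m{\left(W \right)} = 6^{2} = 36$)
$\left(1644 - 4726\right) \left(m{\left(\left(25 + 26\right) \left(11 + 23\right) \right)} - 2554\right) = \left(1644 - 4726\right) \left(36 - 2554\right) = \left(-3082\right) \left(-2518\right) = 7760476$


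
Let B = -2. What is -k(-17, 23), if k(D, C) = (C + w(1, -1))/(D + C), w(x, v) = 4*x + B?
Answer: -25/6 ≈ -4.1667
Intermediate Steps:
w(x, v) = -2 + 4*x (w(x, v) = 4*x - 2 = -2 + 4*x)
k(D, C) = (2 + C)/(C + D) (k(D, C) = (C + (-2 + 4*1))/(D + C) = (C + (-2 + 4))/(C + D) = (C + 2)/(C + D) = (2 + C)/(C + D))
-k(-17, 23) = -(2 + 23)/(23 - 17) = -25/6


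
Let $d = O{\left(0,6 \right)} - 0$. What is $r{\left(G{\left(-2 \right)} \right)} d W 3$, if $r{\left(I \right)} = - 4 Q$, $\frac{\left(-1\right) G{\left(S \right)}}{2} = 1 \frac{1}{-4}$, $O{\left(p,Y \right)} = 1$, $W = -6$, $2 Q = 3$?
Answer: $108$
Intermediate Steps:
$Q = \frac{3}{2}$ ($Q = \frac{1}{2} \cdot 3 = \frac{3}{2} \approx 1.5$)
$G{\left(S \right)} = \frac{1}{2}$ ($G{\left(S \right)} = - 2 \cdot 1 \frac{1}{-4} = - 2 \cdot 1 \left(- \frac{1}{4}\right) = \left(-2\right) \left(- \frac{1}{4}\right) = \frac{1}{2}$)
$d = 1$ ($d = 1 - 0 = 1 + 0 = 1$)
$r{\left(I \right)} = -6$ ($r{\left(I \right)} = \left(-4\right) \frac{3}{2} = -6$)
$r{\left(G{\left(-2 \right)} \right)} d W 3 = - 6 \cdot 1 \left(-6\right) 3 = - 6 \left(\left(-6\right) 3\right) = \left(-6\right) \left(-18\right) = 108$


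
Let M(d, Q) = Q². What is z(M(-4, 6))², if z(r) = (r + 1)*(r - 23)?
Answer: 231361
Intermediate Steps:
z(r) = (1 + r)*(-23 + r)
z(M(-4, 6))² = (-23 + (6²)² - 22*6²)² = (-23 + 36² - 22*36)² = (-23 + 1296 - 792)² = 481² = 231361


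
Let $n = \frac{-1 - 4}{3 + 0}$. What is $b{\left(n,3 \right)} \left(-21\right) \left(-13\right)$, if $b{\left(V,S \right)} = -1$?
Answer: $-273$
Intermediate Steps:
$n = - \frac{5}{3} \approx -1.6667$
$b{\left(n,3 \right)} \left(-21\right) \left(-13\right) = \left(-1\right) \left(-21\right) \left(-13\right) = 21 \left(-13\right) = -273$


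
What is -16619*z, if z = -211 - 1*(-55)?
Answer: 2592564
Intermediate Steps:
z = -156 (z = -211 + 55 = -156)
-16619*z = -16619*(-156) = -1*(-2592564) = 2592564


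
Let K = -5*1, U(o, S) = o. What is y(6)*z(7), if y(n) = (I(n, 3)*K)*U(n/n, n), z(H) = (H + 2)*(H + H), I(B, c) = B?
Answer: -3780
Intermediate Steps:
K = -5
z(H) = 2*H*(2 + H) (z(H) = (2 + H)*(2*H) = 2*H*(2 + H))
y(n) = -5*n (y(n) = (n*(-5))*(n/n) = -5*n*1 = -5*n)
y(6)*z(7) = (-5*6)*(2*7*(2 + 7)) = -60*7*9 = -30*126 = -3780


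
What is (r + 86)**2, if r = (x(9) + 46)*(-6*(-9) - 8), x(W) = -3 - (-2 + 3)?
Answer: 4072324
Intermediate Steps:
x(W) = -4 (x(W) = -3 - 1*1 = -3 - 1 = -4)
r = 1932 (r = (-4 + 46)*(-6*(-9) - 8) = 42*(54 - 8) = 42*46 = 1932)
(r + 86)**2 = (1932 + 86)**2 = 2018**2 = 4072324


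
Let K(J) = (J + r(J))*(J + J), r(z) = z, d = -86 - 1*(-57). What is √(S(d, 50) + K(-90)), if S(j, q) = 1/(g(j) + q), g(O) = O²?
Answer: √317552411/99 ≈ 180.00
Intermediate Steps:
d = -29 (d = -86 + 57 = -29)
K(J) = 4*J² (K(J) = (J + J)*(J + J) = (2*J)*(2*J) = 4*J²)
S(j, q) = 1/(q + j²) (S(j, q) = 1/(j² + q) = 1/(q + j²))
√(S(d, 50) + K(-90)) = √(1/(50 + (-29)²) + 4*(-90)²) = √(1/(50 + 841) + 4*8100) = √(1/891 + 32400) = √(28868401/891) = √317552411/99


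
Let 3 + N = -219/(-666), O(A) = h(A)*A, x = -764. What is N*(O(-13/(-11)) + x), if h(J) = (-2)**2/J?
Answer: 225340/111 ≈ 2030.1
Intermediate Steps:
h(J) = 4/J
O(A) = 4 (O(A) = (4/A)*A = 4)
N = -593/222 (N = -3 - 219/(-666) = -3 - 219*(-1/666) = -3 + 73/222 = -593/222 ≈ -2.6712)
N*(O(-13/(-11)) + x) = -593*(4 - 764)/222 = -593/222*(-760) = 225340/111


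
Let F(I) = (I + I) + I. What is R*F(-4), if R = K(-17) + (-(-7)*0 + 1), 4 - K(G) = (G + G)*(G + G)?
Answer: 13812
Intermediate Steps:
F(I) = 3*I (F(I) = 2*I + I = 3*I)
K(G) = 4 - 4*G² (K(G) = 4 - (G + G)*(G + G) = 4 - 2*G*2*G = 4 - 4*G²)
R = -1151 (R = (4 - 4*(-17)²) + (-(-7)*0 + 1) = (4 - 4*289) + (-7*0 + 1) = (4 - 1156) + (0 + 1) = -1152 + 1 = -1151)
R*F(-4) = -3453*(-4) = -1151*(-12) = 13812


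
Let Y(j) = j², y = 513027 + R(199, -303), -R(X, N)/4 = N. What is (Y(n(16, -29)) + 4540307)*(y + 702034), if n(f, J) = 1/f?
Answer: 1413696722063889/256 ≈ 5.5223e+12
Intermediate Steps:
R(X, N) = -4*N
y = 514239 (y = 513027 - 4*(-303) = 513027 + 1212 = 514239)
(Y(n(16, -29)) + 4540307)*(y + 702034) = ((1/16)² + 4540307)*(514239 + 702034) = ((1/16)² + 4540307)*1216273 = (1/256 + 4540307)*1216273 = (1162318593/256)*1216273 = 1413696722063889/256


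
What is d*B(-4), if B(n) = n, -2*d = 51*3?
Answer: 306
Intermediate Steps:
d = -153/2 (d = -51*3/2 = -1/2*153 = -153/2 ≈ -76.500)
d*B(-4) = -153/2*(-4) = 306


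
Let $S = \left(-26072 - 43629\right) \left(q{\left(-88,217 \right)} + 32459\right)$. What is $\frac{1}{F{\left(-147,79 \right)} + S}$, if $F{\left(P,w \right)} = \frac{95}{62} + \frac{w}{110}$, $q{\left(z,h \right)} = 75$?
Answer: $- \frac{1705}{3866347225633} \approx -4.4098 \cdot 10^{-10}$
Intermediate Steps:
$F{\left(P,w \right)} = \frac{95}{62} + \frac{w}{110}$ ($F{\left(P,w \right)} = 95 \cdot \frac{1}{62} + w \frac{1}{110} = \frac{95}{62} + \frac{w}{110}$)
$S = -2267652334$ ($S = \left(-26072 - 43629\right) \left(75 + 32459\right) = \left(-69701\right) 32534 = -2267652334$)
$\frac{1}{F{\left(-147,79 \right)} + S} = \frac{1}{\left(\frac{95}{62} + \frac{1}{110} \cdot 79\right) - 2267652334} = \frac{1}{\left(\frac{95}{62} + \frac{79}{110}\right) - 2267652334} = \frac{1}{\frac{3837}{1705} - 2267652334} = \frac{1}{- \frac{3866347225633}{1705}} = - \frac{1705}{3866347225633}$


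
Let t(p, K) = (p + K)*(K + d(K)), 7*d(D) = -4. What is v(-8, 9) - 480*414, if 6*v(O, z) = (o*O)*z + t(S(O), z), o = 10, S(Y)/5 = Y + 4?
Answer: -8351929/42 ≈ -1.9886e+5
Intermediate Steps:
d(D) = -4/7 (d(D) = (⅐)*(-4) = -4/7)
S(Y) = 20 + 5*Y (S(Y) = 5*(Y + 4) = 5*(4 + Y) = 20 + 5*Y)
t(p, K) = (-4/7 + K)*(K + p) (t(p, K) = (p + K)*(K - 4/7) = (K + p)*(-4/7 + K) = (-4/7 + K)*(K + p))
v(O, z) = -40/21 - 10*O/21 - 2*z/21 + z²/6 + z*(20 + 5*O)/6 + 5*O*z/3 (v(O, z) = ((10*O)*z + (z² - 4*z/7 - 4*(20 + 5*O)/7 + z*(20 + 5*O)))/6 = (10*O*z + (z² - 4*z/7 + (-80/7 - 20*O/7) + z*(20 + 5*O)))/6 = (10*O*z + (-80/7 + z² - 20*O/7 - 4*z/7 + z*(20 + 5*O)))/6 = (-80/7 + z² - 20*O/7 - 4*z/7 + z*(20 + 5*O) + 10*O*z)/6 = -40/21 - 10*O/21 - 2*z/21 + z²/6 + z*(20 + 5*O)/6 + 5*O*z/3)
v(-8, 9) - 480*414 = (-40/21 - 10/21*(-8) + (⅙)*9² + (68/21)*9 + (5/2)*(-8)*9) - 480*414 = (-40/21 + 80/21 + (⅙)*81 + 204/7 - 180) - 198720 = (-40/21 + 80/21 + 27/2 + 204/7 - 180) - 198720 = -5689/42 - 198720 = -8351929/42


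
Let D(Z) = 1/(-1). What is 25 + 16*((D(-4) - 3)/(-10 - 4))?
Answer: 207/7 ≈ 29.571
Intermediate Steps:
D(Z) = -1
25 + 16*((D(-4) - 3)/(-10 - 4)) = 25 + 16*((-1 - 3)/(-10 - 4)) = 25 + 16*(-4/(-14)) = 25 + 16*(-4*(-1/14)) = 25 + 16*(2/7) = 25 + 32/7 = 207/7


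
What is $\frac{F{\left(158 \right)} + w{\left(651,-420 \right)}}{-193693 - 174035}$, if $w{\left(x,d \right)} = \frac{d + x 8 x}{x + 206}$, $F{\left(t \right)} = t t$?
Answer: $- \frac{3098017}{39392862} \approx -0.078644$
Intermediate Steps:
$F{\left(t \right)} = t^{2}$
$w{\left(x,d \right)} = \frac{d + 8 x^{2}}{206 + x}$ ($w{\left(x,d \right)} = \frac{d + 8 x x}{206 + x} = \frac{d + 8 x^{2}}{206 + x}$)
$\frac{F{\left(158 \right)} + w{\left(651,-420 \right)}}{-193693 - 174035} = \frac{158^{2} + \frac{-420 + 8 \cdot 651^{2}}{206 + 651}}{-193693 - 174035} = \frac{24964 + \frac{-420 + 8 \cdot 423801}{857}}{-367728} = \left(24964 + \frac{-420 + 3390408}{857}\right) \left(- \frac{1}{367728}\right) = \left(24964 + \frac{1}{857} \cdot 3389988\right) \left(- \frac{1}{367728}\right) = \left(24964 + \frac{3389988}{857}\right) \left(- \frac{1}{367728}\right) = \frac{24784136}{857} \left(- \frac{1}{367728}\right) = - \frac{3098017}{39392862}$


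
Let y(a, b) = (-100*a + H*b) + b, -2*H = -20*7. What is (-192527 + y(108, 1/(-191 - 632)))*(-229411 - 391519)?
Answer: 103905303558560/823 ≈ 1.2625e+11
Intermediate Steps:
H = 70 (H = -(-5)*4*7/2 = -(-5)*28/2 = -1/2*(-140) = 70)
y(a, b) = -100*a + 71*b (y(a, b) = (-100*a + 70*b) + b = -100*a + 71*b)
(-192527 + y(108, 1/(-191 - 632)))*(-229411 - 391519) = (-192527 + (-100*108 + 71/(-191 - 632)))*(-229411 - 391519) = (-192527 + (-10800 + 71/(-823)))*(-620930) = (-192527 + (-10800 + 71*(-1/823)))*(-620930) = (-192527 + (-10800 - 71/823))*(-620930) = (-192527 - 8888471/823)*(-620930) = -167338192/823*(-620930) = 103905303558560/823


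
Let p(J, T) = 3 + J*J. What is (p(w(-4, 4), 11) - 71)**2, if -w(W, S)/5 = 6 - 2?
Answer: 110224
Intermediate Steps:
w(W, S) = -20 (w(W, S) = -5*(6 - 2) = -5*4 = -20)
p(J, T) = 3 + J**2
(p(w(-4, 4), 11) - 71)**2 = ((3 + (-20)**2) - 71)**2 = ((3 + 400) - 71)**2 = (403 - 71)**2 = 332**2 = 110224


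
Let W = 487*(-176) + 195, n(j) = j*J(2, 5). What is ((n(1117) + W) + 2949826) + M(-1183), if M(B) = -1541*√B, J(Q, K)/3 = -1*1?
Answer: 2860958 - 20033*I*√7 ≈ 2.861e+6 - 53002.0*I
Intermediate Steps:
J(Q, K) = -3 (J(Q, K) = 3*(-1*1) = 3*(-1) = -3)
n(j) = -3*j (n(j) = j*(-3) = -3*j)
W = -85517 (W = -85712 + 195 = -85517)
((n(1117) + W) + 2949826) + M(-1183) = ((-3*1117 - 85517) + 2949826) - 20033*I*√7 = ((-3351 - 85517) + 2949826) - 20033*I*√7 = (-88868 + 2949826) - 20033*I*√7 = 2860958 - 20033*I*√7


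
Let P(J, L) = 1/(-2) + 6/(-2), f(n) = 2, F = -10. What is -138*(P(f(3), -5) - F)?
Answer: -897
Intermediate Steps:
P(J, L) = -7/2 (P(J, L) = 1*(-½) + 6*(-½) = -½ - 3 = -7/2)
-138*(P(f(3), -5) - F) = -138*(-7/2 - 1*(-10)) = -138*(-7/2 + 10) = -138*13/2 = -897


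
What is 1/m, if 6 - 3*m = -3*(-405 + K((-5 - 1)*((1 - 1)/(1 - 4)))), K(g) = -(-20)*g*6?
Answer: -1/403 ≈ -0.0024814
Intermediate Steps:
K(g) = 120*g (K(g) = (20*g)*6 = 120*g)
m = -403 (m = 2 - (-1)*(-405 + 120*((-5 - 1)*((1 - 1)/(1 - 4)))) = 2 - (-1)*(-405 + 120*(-0/(-3))) = 2 - (-1)*(-405 + 120*(-0*(-1)/3)) = 2 - (-1)*(-405 + 120*(-6*0)) = 2 - (-1)*(-405 + 120*0) = 2 - (-1)*(-405 + 0) = 2 - (-1)*(-405) = 2 - ⅓*1215 = 2 - 405 = -403)
1/m = 1/(-403) = -1/403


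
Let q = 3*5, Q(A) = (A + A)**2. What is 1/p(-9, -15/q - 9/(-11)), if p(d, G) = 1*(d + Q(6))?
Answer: 1/135 ≈ 0.0074074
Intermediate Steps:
Q(A) = 4*A**2 (Q(A) = (2*A)**2 = 4*A**2)
q = 15
p(d, G) = 144 + d (p(d, G) = 1*(d + 4*6**2) = 1*(d + 4*36) = 1*(d + 144) = 1*(144 + d) = 144 + d)
1/p(-9, -15/q - 9/(-11)) = 1/(144 - 9) = 1/135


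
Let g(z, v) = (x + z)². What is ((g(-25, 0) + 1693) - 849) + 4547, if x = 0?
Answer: 6016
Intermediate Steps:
g(z, v) = z² (g(z, v) = (0 + z)² = z²)
((g(-25, 0) + 1693) - 849) + 4547 = (((-25)² + 1693) - 849) + 4547 = ((625 + 1693) - 849) + 4547 = (2318 - 849) + 4547 = 1469 + 4547 = 6016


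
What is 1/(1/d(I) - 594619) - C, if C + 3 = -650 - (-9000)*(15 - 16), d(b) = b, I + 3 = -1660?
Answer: 9545382543231/988851398 ≈ 9653.0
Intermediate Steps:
I = -1663 (I = -3 - 1660 = -1663)
C = -9653 (C = -3 + (-650 - (-9000)*(15 - 16)) = -3 + (-650 - (-9000)*(-1)) = -3 + (-650 - 600*15) = -3 + (-650 - 9000) = -3 - 9650 = -9653)
1/(1/d(I) - 594619) - C = 1/(1/(-1663) - 594619) - 1*(-9653) = 1/(-1/1663 - 594619) + 9653 = 1/(-988851398/1663) + 9653 = -1663/988851398 + 9653 = 9545382543231/988851398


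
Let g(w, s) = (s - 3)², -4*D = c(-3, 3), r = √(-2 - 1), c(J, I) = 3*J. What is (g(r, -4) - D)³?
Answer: 6539203/64 ≈ 1.0218e+5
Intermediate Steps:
r = I*√3 (r = √(-3) = I*√3 ≈ 1.732*I)
D = 9/4 (D = -3*(-3)/4 = -¼*(-9) = 9/4 ≈ 2.2500)
g(w, s) = (-3 + s)²
(g(r, -4) - D)³ = ((-3 - 4)² - 1*9/4)³ = ((-7)² - 9/4)³ = (49 - 9/4)³ = (187/4)³ = 6539203/64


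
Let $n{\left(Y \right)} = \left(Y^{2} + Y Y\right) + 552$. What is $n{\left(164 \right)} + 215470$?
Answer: $269814$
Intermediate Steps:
$n{\left(Y \right)} = 552 + 2 Y^{2}$ ($n{\left(Y \right)} = \left(Y^{2} + Y^{2}\right) + 552 = 2 Y^{2} + 552 = 552 + 2 Y^{2}$)
$n{\left(164 \right)} + 215470 = \left(552 + 2 \cdot 164^{2}\right) + 215470 = \left(552 + 2 \cdot 26896\right) + 215470 = \left(552 + 53792\right) + 215470 = 54344 + 215470 = 269814$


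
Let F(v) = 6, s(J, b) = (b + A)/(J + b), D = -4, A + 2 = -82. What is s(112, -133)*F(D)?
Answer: 62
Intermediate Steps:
A = -84 (A = -2 - 82 = -84)
s(J, b) = (-84 + b)/(J + b) (s(J, b) = (b - 84)/(J + b) = (-84 + b)/(J + b))
s(112, -133)*F(D) = ((-84 - 133)/(112 - 133))*6 = (-217/(-21))*6 = -1/21*(-217)*6 = (31/3)*6 = 62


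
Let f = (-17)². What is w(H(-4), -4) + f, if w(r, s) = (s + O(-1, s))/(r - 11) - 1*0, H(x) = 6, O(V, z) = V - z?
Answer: 1446/5 ≈ 289.20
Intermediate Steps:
w(r, s) = -1/(-11 + r) (w(r, s) = (s + (-1 - s))/(r - 11) - 1*0 = -1/(-11 + r) + 0 = -1/(-11 + r))
f = 289
w(H(-4), -4) + f = -1/(-11 + 6) + 289 = -1/(-5) + 289 = -1*(-⅕) + 289 = ⅕ + 289 = 1446/5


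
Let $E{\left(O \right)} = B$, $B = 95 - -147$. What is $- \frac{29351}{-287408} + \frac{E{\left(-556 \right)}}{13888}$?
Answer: $\frac{14911857}{124735072} \approx 0.11955$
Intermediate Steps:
$B = 242$ ($B = 95 + 147 = 242$)
$E{\left(O \right)} = 242$
$- \frac{29351}{-287408} + \frac{E{\left(-556 \right)}}{13888} = - \frac{29351}{-287408} + \frac{242}{13888} = \left(-29351\right) \left(- \frac{1}{287408}\right) + 242 \cdot \frac{1}{13888} = \frac{29351}{287408} + \frac{121}{6944} = \frac{14911857}{124735072}$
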